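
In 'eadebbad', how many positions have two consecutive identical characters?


Looking for consecutive identical characters in 'eadebbad':
  pos 0-1: 'e' vs 'a' -> different
  pos 1-2: 'a' vs 'd' -> different
  pos 2-3: 'd' vs 'e' -> different
  pos 3-4: 'e' vs 'b' -> different
  pos 4-5: 'b' vs 'b' -> MATCH ('bb')
  pos 5-6: 'b' vs 'a' -> different
  pos 6-7: 'a' vs 'd' -> different
Consecutive identical pairs: ['bb']
Count: 1

1


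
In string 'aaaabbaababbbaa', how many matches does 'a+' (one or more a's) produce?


Pattern 'a+' matches one or more consecutive a's.
String: 'aaaabbaababbbaa'
Scanning for runs of a:
  Match 1: 'aaaa' (length 4)
  Match 2: 'aa' (length 2)
  Match 3: 'a' (length 1)
  Match 4: 'aa' (length 2)
Total matches: 4

4


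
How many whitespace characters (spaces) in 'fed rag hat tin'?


\s matches whitespace characters (spaces, tabs, etc.).
Text: 'fed rag hat tin'
This text has 4 words separated by spaces.
Number of spaces = number of words - 1 = 4 - 1 = 3

3


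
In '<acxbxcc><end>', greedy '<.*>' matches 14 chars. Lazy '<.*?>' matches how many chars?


Greedy '<.*>' tries to match as MUCH as possible.
Lazy '<.*?>' tries to match as LITTLE as possible.

String: '<acxbxcc><end>'
Greedy '<.*>' starts at first '<' and extends to the LAST '>': '<acxbxcc><end>' (14 chars)
Lazy '<.*?>' starts at first '<' and stops at the FIRST '>': '<acxbxcc>' (9 chars)

9


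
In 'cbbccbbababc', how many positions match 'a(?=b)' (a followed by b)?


Lookahead 'a(?=b)' matches 'a' only when followed by 'b'.
String: 'cbbccbbababc'
Checking each position where char is 'a':
  pos 7: 'a' -> MATCH (next='b')
  pos 9: 'a' -> MATCH (next='b')
Matching positions: [7, 9]
Count: 2

2


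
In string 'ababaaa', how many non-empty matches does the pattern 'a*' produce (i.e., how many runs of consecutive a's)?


Pattern 'a*' matches zero or more a's. We want non-empty runs of consecutive a's.
String: 'ababaaa'
Walking through the string to find runs of a's:
  Run 1: positions 0-0 -> 'a'
  Run 2: positions 2-2 -> 'a'
  Run 3: positions 4-6 -> 'aaa'
Non-empty runs found: ['a', 'a', 'aaa']
Count: 3

3


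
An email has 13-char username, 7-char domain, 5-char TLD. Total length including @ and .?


An email address has format: username@domain.tld
Username length: 13
'@' character: 1
Domain length: 7
'.' character: 1
TLD length: 5
Total = 13 + 1 + 7 + 1 + 5 = 27

27


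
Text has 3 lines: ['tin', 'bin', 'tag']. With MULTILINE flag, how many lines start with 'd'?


With MULTILINE flag, ^ matches the start of each line.
Lines: ['tin', 'bin', 'tag']
Checking which lines start with 'd':
  Line 1: 'tin' -> no
  Line 2: 'bin' -> no
  Line 3: 'tag' -> no
Matching lines: []
Count: 0

0


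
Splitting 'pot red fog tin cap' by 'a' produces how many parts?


Splitting by 'a' breaks the string at each occurrence of the separator.
Text: 'pot red fog tin cap'
Parts after split:
  Part 1: 'pot red fog tin c'
  Part 2: 'p'
Total parts: 2

2


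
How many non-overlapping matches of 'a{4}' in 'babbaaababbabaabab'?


Pattern 'a{4}' matches exactly 4 consecutive a's (greedy, non-overlapping).
String: 'babbaaababbabaabab'
Scanning for runs of a's:
  Run at pos 1: 'a' (length 1) -> 0 match(es)
  Run at pos 4: 'aaa' (length 3) -> 0 match(es)
  Run at pos 8: 'a' (length 1) -> 0 match(es)
  Run at pos 11: 'a' (length 1) -> 0 match(es)
  Run at pos 13: 'aa' (length 2) -> 0 match(es)
  Run at pos 16: 'a' (length 1) -> 0 match(es)
Matches found: []
Total: 0

0


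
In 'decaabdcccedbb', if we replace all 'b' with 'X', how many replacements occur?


re.sub('b', 'X', text) replaces every occurrence of 'b' with 'X'.
Text: 'decaabdcccedbb'
Scanning for 'b':
  pos 5: 'b' -> replacement #1
  pos 12: 'b' -> replacement #2
  pos 13: 'b' -> replacement #3
Total replacements: 3

3


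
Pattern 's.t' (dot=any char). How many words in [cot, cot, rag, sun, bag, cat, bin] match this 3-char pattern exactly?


Pattern 's.t' means: starts with 's', any single char, ends with 't'.
Checking each word (must be exactly 3 chars):
  'cot' (len=3): no
  'cot' (len=3): no
  'rag' (len=3): no
  'sun' (len=3): no
  'bag' (len=3): no
  'cat' (len=3): no
  'bin' (len=3): no
Matching words: []
Total: 0

0


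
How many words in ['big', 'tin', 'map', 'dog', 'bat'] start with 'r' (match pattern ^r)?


Pattern ^r anchors to start of word. Check which words begin with 'r':
  'big' -> no
  'tin' -> no
  'map' -> no
  'dog' -> no
  'bat' -> no
Matching words: []
Count: 0

0


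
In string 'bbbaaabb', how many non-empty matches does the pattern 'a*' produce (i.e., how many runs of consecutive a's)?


Pattern 'a*' matches zero or more a's. We want non-empty runs of consecutive a's.
String: 'bbbaaabb'
Walking through the string to find runs of a's:
  Run 1: positions 3-5 -> 'aaa'
Non-empty runs found: ['aaa']
Count: 1

1


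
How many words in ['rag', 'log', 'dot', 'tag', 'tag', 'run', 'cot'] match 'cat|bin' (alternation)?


Alternation 'cat|bin' matches either 'cat' or 'bin'.
Checking each word:
  'rag' -> no
  'log' -> no
  'dot' -> no
  'tag' -> no
  'tag' -> no
  'run' -> no
  'cot' -> no
Matches: []
Count: 0

0


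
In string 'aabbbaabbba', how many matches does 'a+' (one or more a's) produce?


Pattern 'a+' matches one or more consecutive a's.
String: 'aabbbaabbba'
Scanning for runs of a:
  Match 1: 'aa' (length 2)
  Match 2: 'aa' (length 2)
  Match 3: 'a' (length 1)
Total matches: 3

3


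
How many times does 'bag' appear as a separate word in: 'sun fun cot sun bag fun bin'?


Scanning each word for exact match 'bag':
  Word 1: 'sun' -> no
  Word 2: 'fun' -> no
  Word 3: 'cot' -> no
  Word 4: 'sun' -> no
  Word 5: 'bag' -> MATCH
  Word 6: 'fun' -> no
  Word 7: 'bin' -> no
Total matches: 1

1


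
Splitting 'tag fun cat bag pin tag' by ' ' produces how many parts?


Splitting by ' ' breaks the string at each occurrence of the separator.
Text: 'tag fun cat bag pin tag'
Parts after split:
  Part 1: 'tag'
  Part 2: 'fun'
  Part 3: 'cat'
  Part 4: 'bag'
  Part 5: 'pin'
  Part 6: 'tag'
Total parts: 6

6


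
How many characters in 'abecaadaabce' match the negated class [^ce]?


Negated class [^ce] matches any char NOT in {c, e}
Scanning 'abecaadaabce':
  pos 0: 'a' -> MATCH
  pos 1: 'b' -> MATCH
  pos 2: 'e' -> no (excluded)
  pos 3: 'c' -> no (excluded)
  pos 4: 'a' -> MATCH
  pos 5: 'a' -> MATCH
  pos 6: 'd' -> MATCH
  pos 7: 'a' -> MATCH
  pos 8: 'a' -> MATCH
  pos 9: 'b' -> MATCH
  pos 10: 'c' -> no (excluded)
  pos 11: 'e' -> no (excluded)
Total matches: 8

8


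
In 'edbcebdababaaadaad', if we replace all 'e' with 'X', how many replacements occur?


re.sub('e', 'X', text) replaces every occurrence of 'e' with 'X'.
Text: 'edbcebdababaaadaad'
Scanning for 'e':
  pos 0: 'e' -> replacement #1
  pos 4: 'e' -> replacement #2
Total replacements: 2

2


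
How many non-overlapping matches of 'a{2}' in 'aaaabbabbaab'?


Pattern 'a{2}' matches exactly 2 consecutive a's (greedy, non-overlapping).
String: 'aaaabbabbaab'
Scanning for runs of a's:
  Run at pos 0: 'aaaa' (length 4) -> 2 match(es)
  Run at pos 6: 'a' (length 1) -> 0 match(es)
  Run at pos 9: 'aa' (length 2) -> 1 match(es)
Matches found: ['aa', 'aa', 'aa']
Total: 3

3


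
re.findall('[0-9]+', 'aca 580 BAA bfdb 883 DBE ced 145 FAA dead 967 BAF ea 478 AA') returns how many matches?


Pattern '[0-9]+' finds one or more digits.
Text: 'aca 580 BAA bfdb 883 DBE ced 145 FAA dead 967 BAF ea 478 AA'
Scanning for matches:
  Match 1: '580'
  Match 2: '883'
  Match 3: '145'
  Match 4: '967'
  Match 5: '478'
Total matches: 5

5


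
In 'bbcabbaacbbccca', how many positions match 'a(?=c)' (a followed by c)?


Lookahead 'a(?=c)' matches 'a' only when followed by 'c'.
String: 'bbcabbaacbbccca'
Checking each position where char is 'a':
  pos 3: 'a' -> no (next='b')
  pos 6: 'a' -> no (next='a')
  pos 7: 'a' -> MATCH (next='c')
Matching positions: [7]
Count: 1

1


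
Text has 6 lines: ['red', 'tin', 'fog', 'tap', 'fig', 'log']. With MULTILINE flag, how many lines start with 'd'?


With MULTILINE flag, ^ matches the start of each line.
Lines: ['red', 'tin', 'fog', 'tap', 'fig', 'log']
Checking which lines start with 'd':
  Line 1: 'red' -> no
  Line 2: 'tin' -> no
  Line 3: 'fog' -> no
  Line 4: 'tap' -> no
  Line 5: 'fig' -> no
  Line 6: 'log' -> no
Matching lines: []
Count: 0

0


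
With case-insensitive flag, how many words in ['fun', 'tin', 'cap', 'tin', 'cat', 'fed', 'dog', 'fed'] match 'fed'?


Case-insensitive matching: compare each word's lowercase form to 'fed'.
  'fun' -> lower='fun' -> no
  'tin' -> lower='tin' -> no
  'cap' -> lower='cap' -> no
  'tin' -> lower='tin' -> no
  'cat' -> lower='cat' -> no
  'fed' -> lower='fed' -> MATCH
  'dog' -> lower='dog' -> no
  'fed' -> lower='fed' -> MATCH
Matches: ['fed', 'fed']
Count: 2

2


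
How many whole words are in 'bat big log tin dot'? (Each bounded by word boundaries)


Word boundaries (\b) mark the start/end of each word.
Text: 'bat big log tin dot'
Splitting by whitespace:
  Word 1: 'bat'
  Word 2: 'big'
  Word 3: 'log'
  Word 4: 'tin'
  Word 5: 'dot'
Total whole words: 5

5


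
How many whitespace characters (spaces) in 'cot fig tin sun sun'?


\s matches whitespace characters (spaces, tabs, etc.).
Text: 'cot fig tin sun sun'
This text has 5 words separated by spaces.
Number of spaces = number of words - 1 = 5 - 1 = 4

4


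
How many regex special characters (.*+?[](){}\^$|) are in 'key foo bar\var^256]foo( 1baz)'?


Regex special characters are: . * + ? [ ] ( ) { } \ ^ $ |
Scanning 'key foo bar\var^256]foo( 1baz)':
  pos 11: '\' -> SPECIAL
  pos 15: '^' -> SPECIAL
  pos 19: ']' -> SPECIAL
  pos 23: '(' -> SPECIAL
  pos 29: ')' -> SPECIAL
Special chars found: ['\\', '^', ']', '(', ')']
Total: 5

5


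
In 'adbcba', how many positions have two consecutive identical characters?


Looking for consecutive identical characters in 'adbcba':
  pos 0-1: 'a' vs 'd' -> different
  pos 1-2: 'd' vs 'b' -> different
  pos 2-3: 'b' vs 'c' -> different
  pos 3-4: 'c' vs 'b' -> different
  pos 4-5: 'b' vs 'a' -> different
Consecutive identical pairs: []
Count: 0

0


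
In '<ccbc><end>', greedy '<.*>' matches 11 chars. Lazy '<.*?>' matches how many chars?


Greedy '<.*>' tries to match as MUCH as possible.
Lazy '<.*?>' tries to match as LITTLE as possible.

String: '<ccbc><end>'
Greedy '<.*>' starts at first '<' and extends to the LAST '>': '<ccbc><end>' (11 chars)
Lazy '<.*?>' starts at first '<' and stops at the FIRST '>': '<ccbc>' (6 chars)

6


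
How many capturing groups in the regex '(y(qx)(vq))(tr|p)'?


To count capturing groups, count each '(' that starts a group.
Pattern: '(y(qx)(vq))(tr|p)'
Walking through the pattern:
  Position 0: '(' -> group #1
  Position 2: '(' -> group #2
  Position 6: '(' -> group #3
  Position 11: '(' -> group #4
Total capturing groups: 4

4


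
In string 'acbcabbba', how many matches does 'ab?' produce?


Pattern 'ab?' matches 'a' optionally followed by 'b'.
String: 'acbcabbba'
Scanning left to right for 'a' then checking next char:
  Match 1: 'a' (a not followed by b)
  Match 2: 'ab' (a followed by b)
  Match 3: 'a' (a not followed by b)
Total matches: 3

3


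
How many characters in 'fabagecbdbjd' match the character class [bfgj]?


Character class [bfgj] matches any of: {b, f, g, j}
Scanning string 'fabagecbdbjd' character by character:
  pos 0: 'f' -> MATCH
  pos 1: 'a' -> no
  pos 2: 'b' -> MATCH
  pos 3: 'a' -> no
  pos 4: 'g' -> MATCH
  pos 5: 'e' -> no
  pos 6: 'c' -> no
  pos 7: 'b' -> MATCH
  pos 8: 'd' -> no
  pos 9: 'b' -> MATCH
  pos 10: 'j' -> MATCH
  pos 11: 'd' -> no
Total matches: 6

6


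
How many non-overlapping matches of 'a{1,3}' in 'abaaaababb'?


Pattern 'a{1,3}' matches between 1 and 3 consecutive a's (greedy).
String: 'abaaaababb'
Finding runs of a's and applying greedy matching:
  Run at pos 0: 'a' (length 1)
  Run at pos 2: 'aaaa' (length 4)
  Run at pos 7: 'a' (length 1)
Matches: ['a', 'aaa', 'a', 'a']
Count: 4

4


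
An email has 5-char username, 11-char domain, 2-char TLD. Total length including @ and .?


An email address has format: username@domain.tld
Username length: 5
'@' character: 1
Domain length: 11
'.' character: 1
TLD length: 2
Total = 5 + 1 + 11 + 1 + 2 = 20

20


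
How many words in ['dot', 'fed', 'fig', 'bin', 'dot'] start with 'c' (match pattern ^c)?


Pattern ^c anchors to start of word. Check which words begin with 'c':
  'dot' -> no
  'fed' -> no
  'fig' -> no
  'bin' -> no
  'dot' -> no
Matching words: []
Count: 0

0


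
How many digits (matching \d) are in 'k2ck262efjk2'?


\d matches any digit 0-9.
Scanning 'k2ck262efjk2':
  pos 1: '2' -> DIGIT
  pos 4: '2' -> DIGIT
  pos 5: '6' -> DIGIT
  pos 6: '2' -> DIGIT
  pos 11: '2' -> DIGIT
Digits found: ['2', '2', '6', '2', '2']
Total: 5

5


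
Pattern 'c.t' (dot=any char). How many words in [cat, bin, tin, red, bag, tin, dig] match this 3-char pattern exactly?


Pattern 'c.t' means: starts with 'c', any single char, ends with 't'.
Checking each word (must be exactly 3 chars):
  'cat' (len=3): MATCH
  'bin' (len=3): no
  'tin' (len=3): no
  'red' (len=3): no
  'bag' (len=3): no
  'tin' (len=3): no
  'dig' (len=3): no
Matching words: ['cat']
Total: 1

1


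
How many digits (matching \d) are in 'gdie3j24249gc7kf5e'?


\d matches any digit 0-9.
Scanning 'gdie3j24249gc7kf5e':
  pos 4: '3' -> DIGIT
  pos 6: '2' -> DIGIT
  pos 7: '4' -> DIGIT
  pos 8: '2' -> DIGIT
  pos 9: '4' -> DIGIT
  pos 10: '9' -> DIGIT
  pos 13: '7' -> DIGIT
  pos 16: '5' -> DIGIT
Digits found: ['3', '2', '4', '2', '4', '9', '7', '5']
Total: 8

8


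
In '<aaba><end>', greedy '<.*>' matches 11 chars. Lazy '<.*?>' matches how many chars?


Greedy '<.*>' tries to match as MUCH as possible.
Lazy '<.*?>' tries to match as LITTLE as possible.

String: '<aaba><end>'
Greedy '<.*>' starts at first '<' and extends to the LAST '>': '<aaba><end>' (11 chars)
Lazy '<.*?>' starts at first '<' and stops at the FIRST '>': '<aaba>' (6 chars)

6


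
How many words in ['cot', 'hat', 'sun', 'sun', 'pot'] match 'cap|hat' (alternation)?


Alternation 'cap|hat' matches either 'cap' or 'hat'.
Checking each word:
  'cot' -> no
  'hat' -> MATCH
  'sun' -> no
  'sun' -> no
  'pot' -> no
Matches: ['hat']
Count: 1

1


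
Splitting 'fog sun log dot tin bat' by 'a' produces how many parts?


Splitting by 'a' breaks the string at each occurrence of the separator.
Text: 'fog sun log dot tin bat'
Parts after split:
  Part 1: 'fog sun log dot tin b'
  Part 2: 't'
Total parts: 2

2


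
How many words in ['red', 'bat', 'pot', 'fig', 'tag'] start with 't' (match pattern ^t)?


Pattern ^t anchors to start of word. Check which words begin with 't':
  'red' -> no
  'bat' -> no
  'pot' -> no
  'fig' -> no
  'tag' -> MATCH (starts with 't')
Matching words: ['tag']
Count: 1

1


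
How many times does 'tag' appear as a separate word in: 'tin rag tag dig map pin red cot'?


Scanning each word for exact match 'tag':
  Word 1: 'tin' -> no
  Word 2: 'rag' -> no
  Word 3: 'tag' -> MATCH
  Word 4: 'dig' -> no
  Word 5: 'map' -> no
  Word 6: 'pin' -> no
  Word 7: 'red' -> no
  Word 8: 'cot' -> no
Total matches: 1

1


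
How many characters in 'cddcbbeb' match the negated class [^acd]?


Negated class [^acd] matches any char NOT in {a, c, d}
Scanning 'cddcbbeb':
  pos 0: 'c' -> no (excluded)
  pos 1: 'd' -> no (excluded)
  pos 2: 'd' -> no (excluded)
  pos 3: 'c' -> no (excluded)
  pos 4: 'b' -> MATCH
  pos 5: 'b' -> MATCH
  pos 6: 'e' -> MATCH
  pos 7: 'b' -> MATCH
Total matches: 4

4


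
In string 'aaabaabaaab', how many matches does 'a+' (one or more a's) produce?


Pattern 'a+' matches one or more consecutive a's.
String: 'aaabaabaaab'
Scanning for runs of a:
  Match 1: 'aaa' (length 3)
  Match 2: 'aa' (length 2)
  Match 3: 'aaa' (length 3)
Total matches: 3

3


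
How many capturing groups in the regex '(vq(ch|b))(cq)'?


To count capturing groups, count each '(' that starts a group.
Pattern: '(vq(ch|b))(cq)'
Walking through the pattern:
  Position 0: '(' -> group #1
  Position 3: '(' -> group #2
  Position 10: '(' -> group #3
Total capturing groups: 3

3


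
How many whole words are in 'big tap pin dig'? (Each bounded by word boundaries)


Word boundaries (\b) mark the start/end of each word.
Text: 'big tap pin dig'
Splitting by whitespace:
  Word 1: 'big'
  Word 2: 'tap'
  Word 3: 'pin'
  Word 4: 'dig'
Total whole words: 4

4


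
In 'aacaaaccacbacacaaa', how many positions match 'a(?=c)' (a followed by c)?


Lookahead 'a(?=c)' matches 'a' only when followed by 'c'.
String: 'aacaaaccacbacacaaa'
Checking each position where char is 'a':
  pos 0: 'a' -> no (next='a')
  pos 1: 'a' -> MATCH (next='c')
  pos 3: 'a' -> no (next='a')
  pos 4: 'a' -> no (next='a')
  pos 5: 'a' -> MATCH (next='c')
  pos 8: 'a' -> MATCH (next='c')
  pos 11: 'a' -> MATCH (next='c')
  pos 13: 'a' -> MATCH (next='c')
  pos 15: 'a' -> no (next='a')
  pos 16: 'a' -> no (next='a')
Matching positions: [1, 5, 8, 11, 13]
Count: 5

5


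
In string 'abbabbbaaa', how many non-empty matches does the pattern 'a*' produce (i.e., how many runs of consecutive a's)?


Pattern 'a*' matches zero or more a's. We want non-empty runs of consecutive a's.
String: 'abbabbbaaa'
Walking through the string to find runs of a's:
  Run 1: positions 0-0 -> 'a'
  Run 2: positions 3-3 -> 'a'
  Run 3: positions 7-9 -> 'aaa'
Non-empty runs found: ['a', 'a', 'aaa']
Count: 3

3


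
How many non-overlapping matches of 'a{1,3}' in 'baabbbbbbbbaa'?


Pattern 'a{1,3}' matches between 1 and 3 consecutive a's (greedy).
String: 'baabbbbbbbbaa'
Finding runs of a's and applying greedy matching:
  Run at pos 1: 'aa' (length 2)
  Run at pos 11: 'aa' (length 2)
Matches: ['aa', 'aa']
Count: 2

2


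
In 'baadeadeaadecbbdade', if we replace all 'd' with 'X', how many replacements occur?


re.sub('d', 'X', text) replaces every occurrence of 'd' with 'X'.
Text: 'baadeadeaadecbbdade'
Scanning for 'd':
  pos 3: 'd' -> replacement #1
  pos 6: 'd' -> replacement #2
  pos 10: 'd' -> replacement #3
  pos 15: 'd' -> replacement #4
  pos 17: 'd' -> replacement #5
Total replacements: 5

5


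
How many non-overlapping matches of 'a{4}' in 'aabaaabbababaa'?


Pattern 'a{4}' matches exactly 4 consecutive a's (greedy, non-overlapping).
String: 'aabaaabbababaa'
Scanning for runs of a's:
  Run at pos 0: 'aa' (length 2) -> 0 match(es)
  Run at pos 3: 'aaa' (length 3) -> 0 match(es)
  Run at pos 8: 'a' (length 1) -> 0 match(es)
  Run at pos 10: 'a' (length 1) -> 0 match(es)
  Run at pos 12: 'aa' (length 2) -> 0 match(es)
Matches found: []
Total: 0

0


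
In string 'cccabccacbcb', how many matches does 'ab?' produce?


Pattern 'ab?' matches 'a' optionally followed by 'b'.
String: 'cccabccacbcb'
Scanning left to right for 'a' then checking next char:
  Match 1: 'ab' (a followed by b)
  Match 2: 'a' (a not followed by b)
Total matches: 2

2


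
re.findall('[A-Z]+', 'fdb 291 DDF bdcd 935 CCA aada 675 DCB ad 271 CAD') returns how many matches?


Pattern '[A-Z]+' finds one or more uppercase letters.
Text: 'fdb 291 DDF bdcd 935 CCA aada 675 DCB ad 271 CAD'
Scanning for matches:
  Match 1: 'DDF'
  Match 2: 'CCA'
  Match 3: 'DCB'
  Match 4: 'CAD'
Total matches: 4

4


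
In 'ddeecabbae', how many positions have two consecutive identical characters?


Looking for consecutive identical characters in 'ddeecabbae':
  pos 0-1: 'd' vs 'd' -> MATCH ('dd')
  pos 1-2: 'd' vs 'e' -> different
  pos 2-3: 'e' vs 'e' -> MATCH ('ee')
  pos 3-4: 'e' vs 'c' -> different
  pos 4-5: 'c' vs 'a' -> different
  pos 5-6: 'a' vs 'b' -> different
  pos 6-7: 'b' vs 'b' -> MATCH ('bb')
  pos 7-8: 'b' vs 'a' -> different
  pos 8-9: 'a' vs 'e' -> different
Consecutive identical pairs: ['dd', 'ee', 'bb']
Count: 3

3


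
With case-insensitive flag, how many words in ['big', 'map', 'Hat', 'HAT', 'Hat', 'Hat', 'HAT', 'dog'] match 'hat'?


Case-insensitive matching: compare each word's lowercase form to 'hat'.
  'big' -> lower='big' -> no
  'map' -> lower='map' -> no
  'Hat' -> lower='hat' -> MATCH
  'HAT' -> lower='hat' -> MATCH
  'Hat' -> lower='hat' -> MATCH
  'Hat' -> lower='hat' -> MATCH
  'HAT' -> lower='hat' -> MATCH
  'dog' -> lower='dog' -> no
Matches: ['Hat', 'HAT', 'Hat', 'Hat', 'HAT']
Count: 5

5


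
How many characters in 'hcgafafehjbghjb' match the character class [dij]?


Character class [dij] matches any of: {d, i, j}
Scanning string 'hcgafafehjbghjb' character by character:
  pos 0: 'h' -> no
  pos 1: 'c' -> no
  pos 2: 'g' -> no
  pos 3: 'a' -> no
  pos 4: 'f' -> no
  pos 5: 'a' -> no
  pos 6: 'f' -> no
  pos 7: 'e' -> no
  pos 8: 'h' -> no
  pos 9: 'j' -> MATCH
  pos 10: 'b' -> no
  pos 11: 'g' -> no
  pos 12: 'h' -> no
  pos 13: 'j' -> MATCH
  pos 14: 'b' -> no
Total matches: 2

2


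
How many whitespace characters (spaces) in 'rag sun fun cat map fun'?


\s matches whitespace characters (spaces, tabs, etc.).
Text: 'rag sun fun cat map fun'
This text has 6 words separated by spaces.
Number of spaces = number of words - 1 = 6 - 1 = 5

5


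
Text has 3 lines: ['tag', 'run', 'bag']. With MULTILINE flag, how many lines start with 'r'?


With MULTILINE flag, ^ matches the start of each line.
Lines: ['tag', 'run', 'bag']
Checking which lines start with 'r':
  Line 1: 'tag' -> no
  Line 2: 'run' -> MATCH
  Line 3: 'bag' -> no
Matching lines: ['run']
Count: 1

1


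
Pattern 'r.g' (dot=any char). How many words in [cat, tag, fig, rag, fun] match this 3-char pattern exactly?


Pattern 'r.g' means: starts with 'r', any single char, ends with 'g'.
Checking each word (must be exactly 3 chars):
  'cat' (len=3): no
  'tag' (len=3): no
  'fig' (len=3): no
  'rag' (len=3): MATCH
  'fun' (len=3): no
Matching words: ['rag']
Total: 1

1


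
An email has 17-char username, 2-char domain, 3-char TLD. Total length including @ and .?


An email address has format: username@domain.tld
Username length: 17
'@' character: 1
Domain length: 2
'.' character: 1
TLD length: 3
Total = 17 + 1 + 2 + 1 + 3 = 24

24


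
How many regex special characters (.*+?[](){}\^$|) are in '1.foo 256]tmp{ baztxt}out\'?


Regex special characters are: . * + ? [ ] ( ) { } \ ^ $ |
Scanning '1.foo 256]tmp{ baztxt}out\':
  pos 1: '.' -> SPECIAL
  pos 9: ']' -> SPECIAL
  pos 13: '{' -> SPECIAL
  pos 21: '}' -> SPECIAL
  pos 25: '\' -> SPECIAL
Special chars found: ['.', ']', '{', '}', '\\']
Total: 5

5


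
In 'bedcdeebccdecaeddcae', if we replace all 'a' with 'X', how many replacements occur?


re.sub('a', 'X', text) replaces every occurrence of 'a' with 'X'.
Text: 'bedcdeebccdecaeddcae'
Scanning for 'a':
  pos 13: 'a' -> replacement #1
  pos 18: 'a' -> replacement #2
Total replacements: 2

2


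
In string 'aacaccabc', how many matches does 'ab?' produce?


Pattern 'ab?' matches 'a' optionally followed by 'b'.
String: 'aacaccabc'
Scanning left to right for 'a' then checking next char:
  Match 1: 'a' (a not followed by b)
  Match 2: 'a' (a not followed by b)
  Match 3: 'a' (a not followed by b)
  Match 4: 'ab' (a followed by b)
Total matches: 4

4


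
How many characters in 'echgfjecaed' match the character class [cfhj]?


Character class [cfhj] matches any of: {c, f, h, j}
Scanning string 'echgfjecaed' character by character:
  pos 0: 'e' -> no
  pos 1: 'c' -> MATCH
  pos 2: 'h' -> MATCH
  pos 3: 'g' -> no
  pos 4: 'f' -> MATCH
  pos 5: 'j' -> MATCH
  pos 6: 'e' -> no
  pos 7: 'c' -> MATCH
  pos 8: 'a' -> no
  pos 9: 'e' -> no
  pos 10: 'd' -> no
Total matches: 5

5


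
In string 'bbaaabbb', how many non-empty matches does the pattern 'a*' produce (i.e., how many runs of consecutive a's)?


Pattern 'a*' matches zero or more a's. We want non-empty runs of consecutive a's.
String: 'bbaaabbb'
Walking through the string to find runs of a's:
  Run 1: positions 2-4 -> 'aaa'
Non-empty runs found: ['aaa']
Count: 1

1


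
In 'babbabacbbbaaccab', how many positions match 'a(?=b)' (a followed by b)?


Lookahead 'a(?=b)' matches 'a' only when followed by 'b'.
String: 'babbabacbbbaaccab'
Checking each position where char is 'a':
  pos 1: 'a' -> MATCH (next='b')
  pos 4: 'a' -> MATCH (next='b')
  pos 6: 'a' -> no (next='c')
  pos 11: 'a' -> no (next='a')
  pos 12: 'a' -> no (next='c')
  pos 15: 'a' -> MATCH (next='b')
Matching positions: [1, 4, 15]
Count: 3

3


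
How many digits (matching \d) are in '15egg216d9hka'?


\d matches any digit 0-9.
Scanning '15egg216d9hka':
  pos 0: '1' -> DIGIT
  pos 1: '5' -> DIGIT
  pos 5: '2' -> DIGIT
  pos 6: '1' -> DIGIT
  pos 7: '6' -> DIGIT
  pos 9: '9' -> DIGIT
Digits found: ['1', '5', '2', '1', '6', '9']
Total: 6

6


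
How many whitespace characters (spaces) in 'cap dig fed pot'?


\s matches whitespace characters (spaces, tabs, etc.).
Text: 'cap dig fed pot'
This text has 4 words separated by spaces.
Number of spaces = number of words - 1 = 4 - 1 = 3

3


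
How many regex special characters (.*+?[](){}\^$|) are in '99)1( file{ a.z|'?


Regex special characters are: . * + ? [ ] ( ) { } \ ^ $ |
Scanning '99)1( file{ a.z|':
  pos 2: ')' -> SPECIAL
  pos 4: '(' -> SPECIAL
  pos 10: '{' -> SPECIAL
  pos 13: '.' -> SPECIAL
  pos 15: '|' -> SPECIAL
Special chars found: [')', '(', '{', '.', '|']
Total: 5

5


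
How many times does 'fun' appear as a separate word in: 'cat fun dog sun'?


Scanning each word for exact match 'fun':
  Word 1: 'cat' -> no
  Word 2: 'fun' -> MATCH
  Word 3: 'dog' -> no
  Word 4: 'sun' -> no
Total matches: 1

1


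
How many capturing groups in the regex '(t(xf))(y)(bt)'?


To count capturing groups, count each '(' that starts a group.
Pattern: '(t(xf))(y)(bt)'
Walking through the pattern:
  Position 0: '(' -> group #1
  Position 2: '(' -> group #2
  Position 7: '(' -> group #3
  Position 10: '(' -> group #4
Total capturing groups: 4

4


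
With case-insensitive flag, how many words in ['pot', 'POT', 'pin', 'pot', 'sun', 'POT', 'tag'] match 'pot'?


Case-insensitive matching: compare each word's lowercase form to 'pot'.
  'pot' -> lower='pot' -> MATCH
  'POT' -> lower='pot' -> MATCH
  'pin' -> lower='pin' -> no
  'pot' -> lower='pot' -> MATCH
  'sun' -> lower='sun' -> no
  'POT' -> lower='pot' -> MATCH
  'tag' -> lower='tag' -> no
Matches: ['pot', 'POT', 'pot', 'POT']
Count: 4

4


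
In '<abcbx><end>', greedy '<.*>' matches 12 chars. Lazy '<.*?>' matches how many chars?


Greedy '<.*>' tries to match as MUCH as possible.
Lazy '<.*?>' tries to match as LITTLE as possible.

String: '<abcbx><end>'
Greedy '<.*>' starts at first '<' and extends to the LAST '>': '<abcbx><end>' (12 chars)
Lazy '<.*?>' starts at first '<' and stops at the FIRST '>': '<abcbx>' (7 chars)

7


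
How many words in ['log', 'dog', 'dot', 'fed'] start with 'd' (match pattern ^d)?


Pattern ^d anchors to start of word. Check which words begin with 'd':
  'log' -> no
  'dog' -> MATCH (starts with 'd')
  'dot' -> MATCH (starts with 'd')
  'fed' -> no
Matching words: ['dog', 'dot']
Count: 2

2


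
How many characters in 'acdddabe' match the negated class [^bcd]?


Negated class [^bcd] matches any char NOT in {b, c, d}
Scanning 'acdddabe':
  pos 0: 'a' -> MATCH
  pos 1: 'c' -> no (excluded)
  pos 2: 'd' -> no (excluded)
  pos 3: 'd' -> no (excluded)
  pos 4: 'd' -> no (excluded)
  pos 5: 'a' -> MATCH
  pos 6: 'b' -> no (excluded)
  pos 7: 'e' -> MATCH
Total matches: 3

3


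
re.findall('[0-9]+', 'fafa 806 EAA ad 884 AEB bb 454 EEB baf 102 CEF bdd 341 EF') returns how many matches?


Pattern '[0-9]+' finds one or more digits.
Text: 'fafa 806 EAA ad 884 AEB bb 454 EEB baf 102 CEF bdd 341 EF'
Scanning for matches:
  Match 1: '806'
  Match 2: '884'
  Match 3: '454'
  Match 4: '102'
  Match 5: '341'
Total matches: 5

5


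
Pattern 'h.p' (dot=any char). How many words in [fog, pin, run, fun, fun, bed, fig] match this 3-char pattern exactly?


Pattern 'h.p' means: starts with 'h', any single char, ends with 'p'.
Checking each word (must be exactly 3 chars):
  'fog' (len=3): no
  'pin' (len=3): no
  'run' (len=3): no
  'fun' (len=3): no
  'fun' (len=3): no
  'bed' (len=3): no
  'fig' (len=3): no
Matching words: []
Total: 0

0


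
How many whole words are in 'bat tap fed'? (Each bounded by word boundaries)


Word boundaries (\b) mark the start/end of each word.
Text: 'bat tap fed'
Splitting by whitespace:
  Word 1: 'bat'
  Word 2: 'tap'
  Word 3: 'fed'
Total whole words: 3

3


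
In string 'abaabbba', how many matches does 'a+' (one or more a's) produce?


Pattern 'a+' matches one or more consecutive a's.
String: 'abaabbba'
Scanning for runs of a:
  Match 1: 'a' (length 1)
  Match 2: 'aa' (length 2)
  Match 3: 'a' (length 1)
Total matches: 3

3


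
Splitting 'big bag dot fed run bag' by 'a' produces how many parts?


Splitting by 'a' breaks the string at each occurrence of the separator.
Text: 'big bag dot fed run bag'
Parts after split:
  Part 1: 'big b'
  Part 2: 'g dot fed run b'
  Part 3: 'g'
Total parts: 3

3


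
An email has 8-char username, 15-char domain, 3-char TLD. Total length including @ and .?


An email address has format: username@domain.tld
Username length: 8
'@' character: 1
Domain length: 15
'.' character: 1
TLD length: 3
Total = 8 + 1 + 15 + 1 + 3 = 28

28


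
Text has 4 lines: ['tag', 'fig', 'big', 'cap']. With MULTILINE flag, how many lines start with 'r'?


With MULTILINE flag, ^ matches the start of each line.
Lines: ['tag', 'fig', 'big', 'cap']
Checking which lines start with 'r':
  Line 1: 'tag' -> no
  Line 2: 'fig' -> no
  Line 3: 'big' -> no
  Line 4: 'cap' -> no
Matching lines: []
Count: 0

0


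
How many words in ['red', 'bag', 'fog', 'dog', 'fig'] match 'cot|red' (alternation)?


Alternation 'cot|red' matches either 'cot' or 'red'.
Checking each word:
  'red' -> MATCH
  'bag' -> no
  'fog' -> no
  'dog' -> no
  'fig' -> no
Matches: ['red']
Count: 1

1


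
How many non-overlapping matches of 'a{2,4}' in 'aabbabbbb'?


Pattern 'a{2,4}' matches between 2 and 4 consecutive a's (greedy).
String: 'aabbabbbb'
Finding runs of a's and applying greedy matching:
  Run at pos 0: 'aa' (length 2)
  Run at pos 4: 'a' (length 1)
Matches: ['aa']
Count: 1

1


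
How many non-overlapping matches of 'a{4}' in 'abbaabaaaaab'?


Pattern 'a{4}' matches exactly 4 consecutive a's (greedy, non-overlapping).
String: 'abbaabaaaaab'
Scanning for runs of a's:
  Run at pos 0: 'a' (length 1) -> 0 match(es)
  Run at pos 3: 'aa' (length 2) -> 0 match(es)
  Run at pos 6: 'aaaaa' (length 5) -> 1 match(es)
Matches found: ['aaaa']
Total: 1

1


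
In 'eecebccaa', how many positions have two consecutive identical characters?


Looking for consecutive identical characters in 'eecebccaa':
  pos 0-1: 'e' vs 'e' -> MATCH ('ee')
  pos 1-2: 'e' vs 'c' -> different
  pos 2-3: 'c' vs 'e' -> different
  pos 3-4: 'e' vs 'b' -> different
  pos 4-5: 'b' vs 'c' -> different
  pos 5-6: 'c' vs 'c' -> MATCH ('cc')
  pos 6-7: 'c' vs 'a' -> different
  pos 7-8: 'a' vs 'a' -> MATCH ('aa')
Consecutive identical pairs: ['ee', 'cc', 'aa']
Count: 3

3


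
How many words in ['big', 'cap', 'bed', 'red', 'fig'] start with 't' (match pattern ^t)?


Pattern ^t anchors to start of word. Check which words begin with 't':
  'big' -> no
  'cap' -> no
  'bed' -> no
  'red' -> no
  'fig' -> no
Matching words: []
Count: 0

0


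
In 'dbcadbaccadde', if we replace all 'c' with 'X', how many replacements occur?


re.sub('c', 'X', text) replaces every occurrence of 'c' with 'X'.
Text: 'dbcadbaccadde'
Scanning for 'c':
  pos 2: 'c' -> replacement #1
  pos 7: 'c' -> replacement #2
  pos 8: 'c' -> replacement #3
Total replacements: 3

3


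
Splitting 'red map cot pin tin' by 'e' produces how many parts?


Splitting by 'e' breaks the string at each occurrence of the separator.
Text: 'red map cot pin tin'
Parts after split:
  Part 1: 'r'
  Part 2: 'd map cot pin tin'
Total parts: 2

2


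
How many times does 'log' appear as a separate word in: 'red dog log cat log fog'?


Scanning each word for exact match 'log':
  Word 1: 'red' -> no
  Word 2: 'dog' -> no
  Word 3: 'log' -> MATCH
  Word 4: 'cat' -> no
  Word 5: 'log' -> MATCH
  Word 6: 'fog' -> no
Total matches: 2

2


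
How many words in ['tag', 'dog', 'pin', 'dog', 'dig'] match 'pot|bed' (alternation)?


Alternation 'pot|bed' matches either 'pot' or 'bed'.
Checking each word:
  'tag' -> no
  'dog' -> no
  'pin' -> no
  'dog' -> no
  'dig' -> no
Matches: []
Count: 0

0


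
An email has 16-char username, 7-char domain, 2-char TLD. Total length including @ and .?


An email address has format: username@domain.tld
Username length: 16
'@' character: 1
Domain length: 7
'.' character: 1
TLD length: 2
Total = 16 + 1 + 7 + 1 + 2 = 27

27


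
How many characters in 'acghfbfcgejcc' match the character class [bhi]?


Character class [bhi] matches any of: {b, h, i}
Scanning string 'acghfbfcgejcc' character by character:
  pos 0: 'a' -> no
  pos 1: 'c' -> no
  pos 2: 'g' -> no
  pos 3: 'h' -> MATCH
  pos 4: 'f' -> no
  pos 5: 'b' -> MATCH
  pos 6: 'f' -> no
  pos 7: 'c' -> no
  pos 8: 'g' -> no
  pos 9: 'e' -> no
  pos 10: 'j' -> no
  pos 11: 'c' -> no
  pos 12: 'c' -> no
Total matches: 2

2


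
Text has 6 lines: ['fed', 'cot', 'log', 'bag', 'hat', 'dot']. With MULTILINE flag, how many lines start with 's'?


With MULTILINE flag, ^ matches the start of each line.
Lines: ['fed', 'cot', 'log', 'bag', 'hat', 'dot']
Checking which lines start with 's':
  Line 1: 'fed' -> no
  Line 2: 'cot' -> no
  Line 3: 'log' -> no
  Line 4: 'bag' -> no
  Line 5: 'hat' -> no
  Line 6: 'dot' -> no
Matching lines: []
Count: 0

0


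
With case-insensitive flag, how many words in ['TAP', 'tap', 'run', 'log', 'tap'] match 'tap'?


Case-insensitive matching: compare each word's lowercase form to 'tap'.
  'TAP' -> lower='tap' -> MATCH
  'tap' -> lower='tap' -> MATCH
  'run' -> lower='run' -> no
  'log' -> lower='log' -> no
  'tap' -> lower='tap' -> MATCH
Matches: ['TAP', 'tap', 'tap']
Count: 3

3


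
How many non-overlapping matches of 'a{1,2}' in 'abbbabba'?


Pattern 'a{1,2}' matches between 1 and 2 consecutive a's (greedy).
String: 'abbbabba'
Finding runs of a's and applying greedy matching:
  Run at pos 0: 'a' (length 1)
  Run at pos 4: 'a' (length 1)
  Run at pos 7: 'a' (length 1)
Matches: ['a', 'a', 'a']
Count: 3

3


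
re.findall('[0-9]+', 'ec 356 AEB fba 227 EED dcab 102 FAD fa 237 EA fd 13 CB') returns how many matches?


Pattern '[0-9]+' finds one or more digits.
Text: 'ec 356 AEB fba 227 EED dcab 102 FAD fa 237 EA fd 13 CB'
Scanning for matches:
  Match 1: '356'
  Match 2: '227'
  Match 3: '102'
  Match 4: '237'
  Match 5: '13'
Total matches: 5

5


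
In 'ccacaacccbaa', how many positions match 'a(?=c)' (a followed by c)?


Lookahead 'a(?=c)' matches 'a' only when followed by 'c'.
String: 'ccacaacccbaa'
Checking each position where char is 'a':
  pos 2: 'a' -> MATCH (next='c')
  pos 4: 'a' -> no (next='a')
  pos 5: 'a' -> MATCH (next='c')
  pos 10: 'a' -> no (next='a')
Matching positions: [2, 5]
Count: 2

2


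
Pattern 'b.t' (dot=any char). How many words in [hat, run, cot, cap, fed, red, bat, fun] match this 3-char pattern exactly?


Pattern 'b.t' means: starts with 'b', any single char, ends with 't'.
Checking each word (must be exactly 3 chars):
  'hat' (len=3): no
  'run' (len=3): no
  'cot' (len=3): no
  'cap' (len=3): no
  'fed' (len=3): no
  'red' (len=3): no
  'bat' (len=3): MATCH
  'fun' (len=3): no
Matching words: ['bat']
Total: 1

1


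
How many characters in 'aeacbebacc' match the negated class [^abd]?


Negated class [^abd] matches any char NOT in {a, b, d}
Scanning 'aeacbebacc':
  pos 0: 'a' -> no (excluded)
  pos 1: 'e' -> MATCH
  pos 2: 'a' -> no (excluded)
  pos 3: 'c' -> MATCH
  pos 4: 'b' -> no (excluded)
  pos 5: 'e' -> MATCH
  pos 6: 'b' -> no (excluded)
  pos 7: 'a' -> no (excluded)
  pos 8: 'c' -> MATCH
  pos 9: 'c' -> MATCH
Total matches: 5

5


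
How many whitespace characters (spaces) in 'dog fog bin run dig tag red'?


\s matches whitespace characters (spaces, tabs, etc.).
Text: 'dog fog bin run dig tag red'
This text has 7 words separated by spaces.
Number of spaces = number of words - 1 = 7 - 1 = 6

6


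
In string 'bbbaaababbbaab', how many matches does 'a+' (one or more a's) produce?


Pattern 'a+' matches one or more consecutive a's.
String: 'bbbaaababbbaab'
Scanning for runs of a:
  Match 1: 'aaa' (length 3)
  Match 2: 'a' (length 1)
  Match 3: 'aa' (length 2)
Total matches: 3

3


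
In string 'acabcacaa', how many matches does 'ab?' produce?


Pattern 'ab?' matches 'a' optionally followed by 'b'.
String: 'acabcacaa'
Scanning left to right for 'a' then checking next char:
  Match 1: 'a' (a not followed by b)
  Match 2: 'ab' (a followed by b)
  Match 3: 'a' (a not followed by b)
  Match 4: 'a' (a not followed by b)
  Match 5: 'a' (a not followed by b)
Total matches: 5

5


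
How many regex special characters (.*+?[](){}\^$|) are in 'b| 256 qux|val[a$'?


Regex special characters are: . * + ? [ ] ( ) { } \ ^ $ |
Scanning 'b| 256 qux|val[a$':
  pos 1: '|' -> SPECIAL
  pos 10: '|' -> SPECIAL
  pos 14: '[' -> SPECIAL
  pos 16: '$' -> SPECIAL
Special chars found: ['|', '|', '[', '$']
Total: 4

4


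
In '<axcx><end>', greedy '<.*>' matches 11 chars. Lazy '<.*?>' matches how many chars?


Greedy '<.*>' tries to match as MUCH as possible.
Lazy '<.*?>' tries to match as LITTLE as possible.

String: '<axcx><end>'
Greedy '<.*>' starts at first '<' and extends to the LAST '>': '<axcx><end>' (11 chars)
Lazy '<.*?>' starts at first '<' and stops at the FIRST '>': '<axcx>' (6 chars)

6


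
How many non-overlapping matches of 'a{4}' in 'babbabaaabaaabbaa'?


Pattern 'a{4}' matches exactly 4 consecutive a's (greedy, non-overlapping).
String: 'babbabaaabaaabbaa'
Scanning for runs of a's:
  Run at pos 1: 'a' (length 1) -> 0 match(es)
  Run at pos 4: 'a' (length 1) -> 0 match(es)
  Run at pos 6: 'aaa' (length 3) -> 0 match(es)
  Run at pos 10: 'aaa' (length 3) -> 0 match(es)
  Run at pos 15: 'aa' (length 2) -> 0 match(es)
Matches found: []
Total: 0

0


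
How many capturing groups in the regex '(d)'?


To count capturing groups, count each '(' that starts a group.
Pattern: '(d)'
Walking through the pattern:
  Position 0: '(' -> group #1
Total capturing groups: 1

1


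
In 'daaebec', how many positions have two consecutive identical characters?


Looking for consecutive identical characters in 'daaebec':
  pos 0-1: 'd' vs 'a' -> different
  pos 1-2: 'a' vs 'a' -> MATCH ('aa')
  pos 2-3: 'a' vs 'e' -> different
  pos 3-4: 'e' vs 'b' -> different
  pos 4-5: 'b' vs 'e' -> different
  pos 5-6: 'e' vs 'c' -> different
Consecutive identical pairs: ['aa']
Count: 1

1


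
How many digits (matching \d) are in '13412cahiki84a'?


\d matches any digit 0-9.
Scanning '13412cahiki84a':
  pos 0: '1' -> DIGIT
  pos 1: '3' -> DIGIT
  pos 2: '4' -> DIGIT
  pos 3: '1' -> DIGIT
  pos 4: '2' -> DIGIT
  pos 11: '8' -> DIGIT
  pos 12: '4' -> DIGIT
Digits found: ['1', '3', '4', '1', '2', '8', '4']
Total: 7

7


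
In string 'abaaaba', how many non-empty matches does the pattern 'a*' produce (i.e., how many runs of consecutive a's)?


Pattern 'a*' matches zero or more a's. We want non-empty runs of consecutive a's.
String: 'abaaaba'
Walking through the string to find runs of a's:
  Run 1: positions 0-0 -> 'a'
  Run 2: positions 2-4 -> 'aaa'
  Run 3: positions 6-6 -> 'a'
Non-empty runs found: ['a', 'aaa', 'a']
Count: 3

3


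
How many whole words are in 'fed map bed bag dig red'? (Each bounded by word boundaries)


Word boundaries (\b) mark the start/end of each word.
Text: 'fed map bed bag dig red'
Splitting by whitespace:
  Word 1: 'fed'
  Word 2: 'map'
  Word 3: 'bed'
  Word 4: 'bag'
  Word 5: 'dig'
  Word 6: 'red'
Total whole words: 6

6


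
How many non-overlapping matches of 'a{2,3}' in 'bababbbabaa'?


Pattern 'a{2,3}' matches between 2 and 3 consecutive a's (greedy).
String: 'bababbbabaa'
Finding runs of a's and applying greedy matching:
  Run at pos 1: 'a' (length 1)
  Run at pos 3: 'a' (length 1)
  Run at pos 7: 'a' (length 1)
  Run at pos 9: 'aa' (length 2)
Matches: ['aa']
Count: 1

1
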